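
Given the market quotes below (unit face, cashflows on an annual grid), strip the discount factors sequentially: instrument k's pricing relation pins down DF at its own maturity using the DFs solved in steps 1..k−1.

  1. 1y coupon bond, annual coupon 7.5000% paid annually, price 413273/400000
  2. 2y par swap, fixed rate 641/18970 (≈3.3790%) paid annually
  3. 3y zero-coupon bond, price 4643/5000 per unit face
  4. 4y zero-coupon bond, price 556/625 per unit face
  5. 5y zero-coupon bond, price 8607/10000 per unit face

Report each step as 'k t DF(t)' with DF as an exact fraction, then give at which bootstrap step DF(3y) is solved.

1 1 9611/10000
2 2 9359/10000
3 3 4643/5000
4 4 556/625
5 5 8607/10000
DF(3y) is solved at step 3

step 1 [1y] bond c/1=3/40: DF=(413273/400000 − 3/40·(0))/(1+3/40) = 9611/10000 ≈ 0.961100
step 2 [2y] swap r/1=641/18970: DF=(1 − 641/18970·(0.961100))/(1+641/18970) = 9359/10000 ≈ 0.935900
step 3 [3y] zero: DF = P = 4643/5000 ≈ 0.928600
step 4 [4y] zero: DF = P = 556/625 ≈ 0.889600
step 5 [5y] zero: DF = P = 8607/10000 ≈ 0.860700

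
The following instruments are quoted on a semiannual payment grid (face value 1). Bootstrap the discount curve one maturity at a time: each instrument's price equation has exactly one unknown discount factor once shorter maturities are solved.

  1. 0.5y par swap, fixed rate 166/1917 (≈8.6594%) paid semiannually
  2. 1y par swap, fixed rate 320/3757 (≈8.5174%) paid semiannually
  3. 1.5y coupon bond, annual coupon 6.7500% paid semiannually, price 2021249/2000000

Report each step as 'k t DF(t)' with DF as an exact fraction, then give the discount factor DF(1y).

step 1 [0.5y] swap r/2=83/1917: DF=(1 − 83/1917·(0))/(1+83/1917) = 1917/2000 ≈ 0.958500
step 2 [1y] swap r/2=160/3757: DF=(1 − 160/3757·(0.958500))/(1+160/3757) = 23/25 ≈ 0.920000
step 3 [1.5y] bond c/2=27/800: DF=(2021249/2000000 − 27/800·(0.958500+0.920000))/(1+27/800) = 9163/10000 ≈ 0.916300

1 1/2 1917/2000
2 1 23/25
3 3/2 9163/10000
DF(1y) = 23/25 ≈ 0.920000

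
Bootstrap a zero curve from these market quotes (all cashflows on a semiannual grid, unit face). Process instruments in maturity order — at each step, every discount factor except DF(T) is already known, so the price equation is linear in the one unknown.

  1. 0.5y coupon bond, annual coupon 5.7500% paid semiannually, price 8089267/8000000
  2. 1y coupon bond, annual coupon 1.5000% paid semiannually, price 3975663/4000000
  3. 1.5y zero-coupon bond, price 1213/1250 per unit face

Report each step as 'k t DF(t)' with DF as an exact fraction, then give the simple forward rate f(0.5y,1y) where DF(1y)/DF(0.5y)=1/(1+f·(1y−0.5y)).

step 1 [0.5y] bond c/2=23/800: DF=(8089267/8000000 − 23/800·(0))/(1+23/800) = 9829/10000 ≈ 0.982900
step 2 [1y] bond c/2=3/400: DF=(3975663/4000000 − 3/400·(0.982900))/(1+3/400) = 612/625 ≈ 0.979200
step 3 [1.5y] zero: DF = P = 1213/1250 ≈ 0.970400

1 1/2 9829/10000
2 1 612/625
3 3/2 1213/1250
f(0.5y,1y) = ((9829/10000)/(612/625) − 1)/(1/2) = 37/4896 ≈ 0.7557%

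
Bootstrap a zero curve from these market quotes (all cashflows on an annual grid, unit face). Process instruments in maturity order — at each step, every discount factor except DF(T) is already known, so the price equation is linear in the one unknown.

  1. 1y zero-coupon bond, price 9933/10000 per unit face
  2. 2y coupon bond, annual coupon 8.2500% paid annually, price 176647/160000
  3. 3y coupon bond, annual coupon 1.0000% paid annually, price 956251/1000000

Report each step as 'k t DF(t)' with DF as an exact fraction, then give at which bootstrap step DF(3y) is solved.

1 1 9933/10000
2 2 4721/5000
3 3 2319/2500
DF(3y) is solved at step 3

step 1 [1y] zero: DF = P = 9933/10000 ≈ 0.993300
step 2 [2y] bond c/1=33/400: DF=(176647/160000 − 33/400·(0.993300))/(1+33/400) = 4721/5000 ≈ 0.944200
step 3 [3y] bond c/1=1/100: DF=(956251/1000000 − 1/100·(0.993300+0.944200))/(1+1/100) = 2319/2500 ≈ 0.927600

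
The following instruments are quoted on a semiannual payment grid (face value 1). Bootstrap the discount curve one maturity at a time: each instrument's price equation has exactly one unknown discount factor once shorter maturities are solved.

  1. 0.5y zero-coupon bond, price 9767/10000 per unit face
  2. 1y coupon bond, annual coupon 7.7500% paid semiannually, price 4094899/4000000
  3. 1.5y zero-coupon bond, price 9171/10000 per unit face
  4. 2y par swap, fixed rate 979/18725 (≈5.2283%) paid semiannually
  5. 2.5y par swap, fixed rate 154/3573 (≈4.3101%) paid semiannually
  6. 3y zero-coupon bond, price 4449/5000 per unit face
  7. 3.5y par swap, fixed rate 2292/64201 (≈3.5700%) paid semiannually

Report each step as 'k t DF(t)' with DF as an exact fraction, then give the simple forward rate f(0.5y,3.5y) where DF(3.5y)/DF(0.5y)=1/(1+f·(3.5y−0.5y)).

1 1/2 9767/10000
2 1 9491/10000
3 3/2 9171/10000
4 2 9021/10000
5 5/2 8999/10000
6 3 4449/5000
7 7/2 4427/5000
f(0.5y,3.5y) = ((9767/10000)/(4427/5000) − 1)/(3) = 913/26562 ≈ 3.4372%

step 1 [0.5y] zero: DF = P = 9767/10000 ≈ 0.976700
step 2 [1y] bond c/2=31/800: DF=(4094899/4000000 − 31/800·(0.976700))/(1+31/800) = 9491/10000 ≈ 0.949100
step 3 [1.5y] zero: DF = P = 9171/10000 ≈ 0.917100
step 4 [2y] swap r/2=979/37450: DF=(1 − 979/37450·(0.976700+0.949100+0.917100))/(1+979/37450) = 9021/10000 ≈ 0.902100
step 5 [2.5y] swap r/2=77/3573: DF=(1 − 77/3573·(0.976700+0.949100+0.917100+0.902100))/(1+77/3573) = 8999/10000 ≈ 0.899900
step 6 [3y] zero: DF = P = 4449/5000 ≈ 0.889800
step 7 [3.5y] swap r/2=1146/64201: DF=(1 − 1146/64201·(0.976700+0.949100+0.917100+0.902100+0.899900+0.889800))/(1+1146/64201) = 4427/5000 ≈ 0.885400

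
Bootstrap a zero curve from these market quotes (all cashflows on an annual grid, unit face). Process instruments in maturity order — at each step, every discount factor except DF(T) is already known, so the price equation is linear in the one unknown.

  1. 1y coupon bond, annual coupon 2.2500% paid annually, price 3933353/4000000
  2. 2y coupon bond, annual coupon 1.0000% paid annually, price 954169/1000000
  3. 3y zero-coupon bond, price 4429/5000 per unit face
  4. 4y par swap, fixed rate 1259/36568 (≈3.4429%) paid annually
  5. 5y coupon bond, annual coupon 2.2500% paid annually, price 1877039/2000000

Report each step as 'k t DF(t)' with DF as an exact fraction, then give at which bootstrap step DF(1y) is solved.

step 1 [1y] bond c/1=9/400: DF=(3933353/4000000 − 9/400·(0))/(1+9/400) = 9617/10000 ≈ 0.961700
step 2 [2y] bond c/1=1/100: DF=(954169/1000000 − 1/100·(0.961700))/(1+1/100) = 1169/1250 ≈ 0.935200
step 3 [3y] zero: DF = P = 4429/5000 ≈ 0.885800
step 4 [4y] swap r/1=1259/36568: DF=(1 − 1259/36568·(0.961700+0.935200+0.885800))/(1+1259/36568) = 8741/10000 ≈ 0.874100
step 5 [5y] bond c/1=9/400: DF=(1877039/2000000 − 9/400·(0.961700+0.935200+0.885800+0.874100))/(1+9/400) = 4187/5000 ≈ 0.837400

1 1 9617/10000
2 2 1169/1250
3 3 4429/5000
4 4 8741/10000
5 5 4187/5000
DF(1y) is solved at step 1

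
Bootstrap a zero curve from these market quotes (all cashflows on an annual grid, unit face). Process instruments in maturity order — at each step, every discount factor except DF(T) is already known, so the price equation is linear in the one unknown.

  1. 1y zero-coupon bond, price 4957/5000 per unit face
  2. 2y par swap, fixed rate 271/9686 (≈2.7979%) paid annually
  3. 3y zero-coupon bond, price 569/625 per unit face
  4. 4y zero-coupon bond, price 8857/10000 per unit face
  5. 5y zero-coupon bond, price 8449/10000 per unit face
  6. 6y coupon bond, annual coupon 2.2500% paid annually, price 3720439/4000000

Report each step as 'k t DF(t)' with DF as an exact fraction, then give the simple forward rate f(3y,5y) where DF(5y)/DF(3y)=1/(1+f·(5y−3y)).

1 1 4957/5000
2 2 4729/5000
3 3 569/625
4 4 8857/10000
5 5 8449/10000
6 6 8089/10000
f(3y,5y) = ((569/625)/(8449/10000) − 1)/(2) = 655/16898 ≈ 3.8762%

step 1 [1y] zero: DF = P = 4957/5000 ≈ 0.991400
step 2 [2y] swap r/1=271/9686: DF=(1 − 271/9686·(0.991400))/(1+271/9686) = 4729/5000 ≈ 0.945800
step 3 [3y] zero: DF = P = 569/625 ≈ 0.910400
step 4 [4y] zero: DF = P = 8857/10000 ≈ 0.885700
step 5 [5y] zero: DF = P = 8449/10000 ≈ 0.844900
step 6 [6y] bond c/1=9/400: DF=(3720439/4000000 − 9/400·(0.991400+0.945800+0.910400+0.885700+0.844900))/(1+9/400) = 8089/10000 ≈ 0.808900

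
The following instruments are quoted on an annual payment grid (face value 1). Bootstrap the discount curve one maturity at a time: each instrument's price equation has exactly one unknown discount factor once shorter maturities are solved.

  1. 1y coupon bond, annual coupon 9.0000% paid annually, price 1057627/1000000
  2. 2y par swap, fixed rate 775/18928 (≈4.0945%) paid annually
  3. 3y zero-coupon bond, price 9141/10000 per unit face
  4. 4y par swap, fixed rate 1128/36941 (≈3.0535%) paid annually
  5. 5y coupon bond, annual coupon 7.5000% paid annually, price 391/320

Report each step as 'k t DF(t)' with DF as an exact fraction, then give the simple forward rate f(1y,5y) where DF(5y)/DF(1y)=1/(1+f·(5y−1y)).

step 1 [1y] bond c/1=9/100: DF=(1057627/1000000 − 9/100·(0))/(1+9/100) = 9703/10000 ≈ 0.970300
step 2 [2y] swap r/1=775/18928: DF=(1 − 775/18928·(0.970300))/(1+775/18928) = 369/400 ≈ 0.922500
step 3 [3y] zero: DF = P = 9141/10000 ≈ 0.914100
step 4 [4y] swap r/1=1128/36941: DF=(1 − 1128/36941·(0.970300+0.922500+0.914100))/(1+1128/36941) = 1109/1250 ≈ 0.887200
step 5 [5y] bond c/1=3/40: DF=(391/320 − 3/40·(0.970300+0.922500+0.914100+0.887200))/(1+3/40) = 8789/10000 ≈ 0.878900

1 1 9703/10000
2 2 369/400
3 3 9141/10000
4 4 1109/1250
5 5 8789/10000
f(1y,5y) = ((9703/10000)/(8789/10000) − 1)/(4) = 457/17578 ≈ 2.5998%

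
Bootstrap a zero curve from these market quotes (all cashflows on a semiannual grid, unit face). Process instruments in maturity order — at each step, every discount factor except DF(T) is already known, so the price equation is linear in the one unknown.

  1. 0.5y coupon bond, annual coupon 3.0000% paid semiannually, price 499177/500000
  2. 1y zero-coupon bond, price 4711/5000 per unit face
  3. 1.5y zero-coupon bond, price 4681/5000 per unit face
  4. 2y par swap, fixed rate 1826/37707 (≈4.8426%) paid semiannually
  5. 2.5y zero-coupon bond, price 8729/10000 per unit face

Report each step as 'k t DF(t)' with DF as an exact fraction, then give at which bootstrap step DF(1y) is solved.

step 1 [0.5y] bond c/2=3/200: DF=(499177/500000 − 3/200·(0))/(1+3/200) = 2459/2500 ≈ 0.983600
step 2 [1y] zero: DF = P = 4711/5000 ≈ 0.942200
step 3 [1.5y] zero: DF = P = 4681/5000 ≈ 0.936200
step 4 [2y] swap r/2=913/37707: DF=(1 − 913/37707·(0.983600+0.942200+0.936200))/(1+913/37707) = 9087/10000 ≈ 0.908700
step 5 [2.5y] zero: DF = P = 8729/10000 ≈ 0.872900

1 1/2 2459/2500
2 1 4711/5000
3 3/2 4681/5000
4 2 9087/10000
5 5/2 8729/10000
DF(1y) is solved at step 2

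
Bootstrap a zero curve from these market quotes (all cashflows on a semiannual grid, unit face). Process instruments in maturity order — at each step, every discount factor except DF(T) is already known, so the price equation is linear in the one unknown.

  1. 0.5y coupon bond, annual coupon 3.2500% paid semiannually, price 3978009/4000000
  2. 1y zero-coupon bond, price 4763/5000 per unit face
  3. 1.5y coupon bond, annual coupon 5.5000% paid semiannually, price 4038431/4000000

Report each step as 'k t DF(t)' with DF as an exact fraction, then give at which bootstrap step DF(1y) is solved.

step 1 [0.5y] bond c/2=13/800: DF=(3978009/4000000 − 13/800·(0))/(1+13/800) = 4893/5000 ≈ 0.978600
step 2 [1y] zero: DF = P = 4763/5000 ≈ 0.952600
step 3 [1.5y] bond c/2=11/400: DF=(4038431/4000000 − 11/400·(0.978600+0.952600))/(1+11/400) = 9309/10000 ≈ 0.930900

1 1/2 4893/5000
2 1 4763/5000
3 3/2 9309/10000
DF(1y) is solved at step 2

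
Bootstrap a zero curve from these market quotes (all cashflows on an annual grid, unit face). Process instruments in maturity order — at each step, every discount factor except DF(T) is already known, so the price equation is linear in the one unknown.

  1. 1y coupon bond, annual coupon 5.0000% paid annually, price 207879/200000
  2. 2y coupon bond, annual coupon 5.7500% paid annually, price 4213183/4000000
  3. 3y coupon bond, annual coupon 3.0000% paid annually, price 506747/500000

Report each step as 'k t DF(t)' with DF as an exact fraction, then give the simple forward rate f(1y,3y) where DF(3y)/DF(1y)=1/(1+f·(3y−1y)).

step 1 [1y] bond c/1=1/20: DF=(207879/200000 − 1/20·(0))/(1+1/20) = 9899/10000 ≈ 0.989900
step 2 [2y] bond c/1=23/400: DF=(4213183/4000000 − 23/400·(0.989900))/(1+23/400) = 4711/5000 ≈ 0.942200
step 3 [3y] bond c/1=3/100: DF=(506747/500000 − 3/100·(0.989900+0.942200))/(1+3/100) = 9277/10000 ≈ 0.927700

1 1 9899/10000
2 2 4711/5000
3 3 9277/10000
f(1y,3y) = ((9899/10000)/(9277/10000) − 1)/(2) = 311/9277 ≈ 3.3524%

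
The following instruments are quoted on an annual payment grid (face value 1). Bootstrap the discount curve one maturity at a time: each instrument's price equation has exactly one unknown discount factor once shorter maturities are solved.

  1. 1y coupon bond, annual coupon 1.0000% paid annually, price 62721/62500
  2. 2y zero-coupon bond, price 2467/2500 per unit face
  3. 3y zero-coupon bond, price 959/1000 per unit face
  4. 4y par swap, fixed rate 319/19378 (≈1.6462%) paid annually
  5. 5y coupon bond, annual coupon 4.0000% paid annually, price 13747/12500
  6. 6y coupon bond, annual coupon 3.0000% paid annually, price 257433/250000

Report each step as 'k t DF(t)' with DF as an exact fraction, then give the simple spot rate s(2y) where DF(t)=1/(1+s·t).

1 1 621/625
2 2 2467/2500
3 3 959/1000
4 4 4681/5000
5 5 2271/2500
6 6 2151/2500
s(2y) = (1/(2467/2500) − 1)/(2) = 33/4934 ≈ 0.6688%

step 1 [1y] bond c/1=1/100: DF=(62721/62500 − 1/100·(0))/(1+1/100) = 621/625 ≈ 0.993600
step 2 [2y] zero: DF = P = 2467/2500 ≈ 0.986800
step 3 [3y] zero: DF = P = 959/1000 ≈ 0.959000
step 4 [4y] swap r/1=319/19378: DF=(1 − 319/19378·(0.993600+0.986800+0.959000))/(1+319/19378) = 4681/5000 ≈ 0.936200
step 5 [5y] bond c/1=1/25: DF=(13747/12500 − 1/25·(0.993600+0.986800+0.959000+0.936200))/(1+1/25) = 2271/2500 ≈ 0.908400
step 6 [6y] bond c/1=3/100: DF=(257433/250000 − 3/100·(0.993600+0.986800+0.959000+0.936200+0.908400))/(1+3/100) = 2151/2500 ≈ 0.860400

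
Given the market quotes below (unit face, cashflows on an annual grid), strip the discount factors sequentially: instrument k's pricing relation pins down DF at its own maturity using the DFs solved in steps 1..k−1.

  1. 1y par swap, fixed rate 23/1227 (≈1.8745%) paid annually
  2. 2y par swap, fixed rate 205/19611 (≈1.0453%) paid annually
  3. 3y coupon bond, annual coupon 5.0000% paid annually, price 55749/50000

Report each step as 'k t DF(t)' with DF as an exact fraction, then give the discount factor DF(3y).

1 1 1227/1250
2 2 1959/2000
3 3 1937/2000
DF(3y) = 1937/2000 ≈ 0.968500

step 1 [1y] swap r/1=23/1227: DF=(1 − 23/1227·(0))/(1+23/1227) = 1227/1250 ≈ 0.981600
step 2 [2y] swap r/1=205/19611: DF=(1 − 205/19611·(0.981600))/(1+205/19611) = 1959/2000 ≈ 0.979500
step 3 [3y] bond c/1=1/20: DF=(55749/50000 − 1/20·(0.981600+0.979500))/(1+1/20) = 1937/2000 ≈ 0.968500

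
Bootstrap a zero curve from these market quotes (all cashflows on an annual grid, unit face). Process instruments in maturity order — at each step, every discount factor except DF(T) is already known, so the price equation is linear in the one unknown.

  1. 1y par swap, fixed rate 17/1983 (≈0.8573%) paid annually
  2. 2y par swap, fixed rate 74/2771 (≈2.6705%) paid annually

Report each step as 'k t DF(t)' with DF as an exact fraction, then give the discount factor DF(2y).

step 1 [1y] swap r/1=17/1983: DF=(1 − 17/1983·(0))/(1+17/1983) = 1983/2000 ≈ 0.991500
step 2 [2y] swap r/1=74/2771: DF=(1 − 74/2771·(0.991500))/(1+74/2771) = 4741/5000 ≈ 0.948200

1 1 1983/2000
2 2 4741/5000
DF(2y) = 4741/5000 ≈ 0.948200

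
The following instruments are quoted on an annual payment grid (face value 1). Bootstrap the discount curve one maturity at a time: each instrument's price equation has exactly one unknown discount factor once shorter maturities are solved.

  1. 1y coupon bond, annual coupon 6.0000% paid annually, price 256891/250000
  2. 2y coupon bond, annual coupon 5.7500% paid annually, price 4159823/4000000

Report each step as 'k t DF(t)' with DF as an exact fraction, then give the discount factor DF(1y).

1 1 4847/5000
2 2 9307/10000
DF(1y) = 4847/5000 ≈ 0.969400

step 1 [1y] bond c/1=3/50: DF=(256891/250000 − 3/50·(0))/(1+3/50) = 4847/5000 ≈ 0.969400
step 2 [2y] bond c/1=23/400: DF=(4159823/4000000 − 23/400·(0.969400))/(1+23/400) = 9307/10000 ≈ 0.930700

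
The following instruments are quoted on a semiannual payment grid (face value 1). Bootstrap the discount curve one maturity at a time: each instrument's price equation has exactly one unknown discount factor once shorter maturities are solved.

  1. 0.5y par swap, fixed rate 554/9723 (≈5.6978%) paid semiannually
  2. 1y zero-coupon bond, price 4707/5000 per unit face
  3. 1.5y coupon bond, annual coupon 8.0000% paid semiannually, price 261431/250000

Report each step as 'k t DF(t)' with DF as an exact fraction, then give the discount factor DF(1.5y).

step 1 [0.5y] swap r/2=277/9723: DF=(1 − 277/9723·(0))/(1+277/9723) = 9723/10000 ≈ 0.972300
step 2 [1y] zero: DF = P = 4707/5000 ≈ 0.941400
step 3 [1.5y] bond c/2=1/25: DF=(261431/250000 − 1/25·(0.972300+0.941400))/(1+1/25) = 9319/10000 ≈ 0.931900

1 1/2 9723/10000
2 1 4707/5000
3 3/2 9319/10000
DF(1.5y) = 9319/10000 ≈ 0.931900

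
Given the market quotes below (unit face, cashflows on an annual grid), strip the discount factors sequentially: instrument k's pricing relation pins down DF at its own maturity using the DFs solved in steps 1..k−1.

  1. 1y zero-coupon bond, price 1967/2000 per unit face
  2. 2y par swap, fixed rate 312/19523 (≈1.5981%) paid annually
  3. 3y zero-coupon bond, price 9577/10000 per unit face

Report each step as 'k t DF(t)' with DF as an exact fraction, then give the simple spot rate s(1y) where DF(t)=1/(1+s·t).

1 1 1967/2000
2 2 1211/1250
3 3 9577/10000
s(1y) = (1/(1967/2000) − 1)/(1) = 33/1967 ≈ 1.6777%

step 1 [1y] zero: DF = P = 1967/2000 ≈ 0.983500
step 2 [2y] swap r/1=312/19523: DF=(1 − 312/19523·(0.983500))/(1+312/19523) = 1211/1250 ≈ 0.968800
step 3 [3y] zero: DF = P = 9577/10000 ≈ 0.957700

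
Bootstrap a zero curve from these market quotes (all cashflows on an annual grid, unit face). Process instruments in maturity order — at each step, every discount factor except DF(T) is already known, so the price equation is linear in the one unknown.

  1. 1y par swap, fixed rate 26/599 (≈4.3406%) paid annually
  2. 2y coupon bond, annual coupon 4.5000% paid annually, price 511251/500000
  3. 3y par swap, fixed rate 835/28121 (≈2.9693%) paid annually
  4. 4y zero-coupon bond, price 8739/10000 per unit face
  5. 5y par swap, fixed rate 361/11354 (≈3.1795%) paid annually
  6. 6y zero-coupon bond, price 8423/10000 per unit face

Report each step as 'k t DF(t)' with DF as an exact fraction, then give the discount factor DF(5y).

step 1 [1y] swap r/1=26/599: DF=(1 − 26/599·(0))/(1+26/599) = 599/625 ≈ 0.958400
step 2 [2y] bond c/1=9/200: DF=(511251/500000 − 9/200·(0.958400))/(1+9/200) = 2343/2500 ≈ 0.937200
step 3 [3y] swap r/1=835/28121: DF=(1 − 835/28121·(0.958400+0.937200))/(1+835/28121) = 1833/2000 ≈ 0.916500
step 4 [4y] zero: DF = P = 8739/10000 ≈ 0.873900
step 5 [5y] swap r/1=361/11354: DF=(1 − 361/11354·(0.958400+0.937200+0.916500+0.873900))/(1+361/11354) = 2139/2500 ≈ 0.855600
step 6 [6y] zero: DF = P = 8423/10000 ≈ 0.842300

1 1 599/625
2 2 2343/2500
3 3 1833/2000
4 4 8739/10000
5 5 2139/2500
6 6 8423/10000
DF(5y) = 2139/2500 ≈ 0.855600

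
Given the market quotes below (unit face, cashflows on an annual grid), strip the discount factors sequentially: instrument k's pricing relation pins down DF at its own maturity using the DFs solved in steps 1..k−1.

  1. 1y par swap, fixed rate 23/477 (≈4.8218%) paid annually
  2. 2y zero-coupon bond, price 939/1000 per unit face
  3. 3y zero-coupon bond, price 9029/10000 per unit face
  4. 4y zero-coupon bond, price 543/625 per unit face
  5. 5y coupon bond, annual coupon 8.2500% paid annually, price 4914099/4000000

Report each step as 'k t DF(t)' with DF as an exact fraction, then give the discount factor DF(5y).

1 1 477/500
2 2 939/1000
3 3 9029/10000
4 4 543/625
5 5 2139/2500
DF(5y) = 2139/2500 ≈ 0.855600

step 1 [1y] swap r/1=23/477: DF=(1 − 23/477·(0))/(1+23/477) = 477/500 ≈ 0.954000
step 2 [2y] zero: DF = P = 939/1000 ≈ 0.939000
step 3 [3y] zero: DF = P = 9029/10000 ≈ 0.902900
step 4 [4y] zero: DF = P = 543/625 ≈ 0.868800
step 5 [5y] bond c/1=33/400: DF=(4914099/4000000 − 33/400·(0.954000+0.939000+0.902900+0.868800))/(1+33/400) = 2139/2500 ≈ 0.855600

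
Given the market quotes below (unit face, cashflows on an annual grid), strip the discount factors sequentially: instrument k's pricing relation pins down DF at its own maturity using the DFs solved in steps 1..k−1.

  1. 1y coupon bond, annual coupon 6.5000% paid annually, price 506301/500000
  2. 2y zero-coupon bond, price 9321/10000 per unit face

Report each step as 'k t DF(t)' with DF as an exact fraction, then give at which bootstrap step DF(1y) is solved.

step 1 [1y] bond c/1=13/200: DF=(506301/500000 − 13/200·(0))/(1+13/200) = 2377/2500 ≈ 0.950800
step 2 [2y] zero: DF = P = 9321/10000 ≈ 0.932100

1 1 2377/2500
2 2 9321/10000
DF(1y) is solved at step 1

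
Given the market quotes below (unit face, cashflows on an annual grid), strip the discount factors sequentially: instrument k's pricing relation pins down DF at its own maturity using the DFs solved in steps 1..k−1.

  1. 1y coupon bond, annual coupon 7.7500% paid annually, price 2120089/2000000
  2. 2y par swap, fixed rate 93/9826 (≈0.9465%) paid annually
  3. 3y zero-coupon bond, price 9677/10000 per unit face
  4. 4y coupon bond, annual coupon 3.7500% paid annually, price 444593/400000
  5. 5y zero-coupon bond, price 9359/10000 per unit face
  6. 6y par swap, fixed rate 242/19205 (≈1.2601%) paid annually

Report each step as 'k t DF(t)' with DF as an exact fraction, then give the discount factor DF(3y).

step 1 [1y] bond c/1=31/400: DF=(2120089/2000000 − 31/400·(0))/(1+31/400) = 4919/5000 ≈ 0.983800
step 2 [2y] swap r/1=93/9826: DF=(1 − 93/9826·(0.983800))/(1+93/9826) = 4907/5000 ≈ 0.981400
step 3 [3y] zero: DF = P = 9677/10000 ≈ 0.967700
step 4 [4y] bond c/1=3/80: DF=(444593/400000 − 3/80·(0.983800+0.981400+0.967700))/(1+3/80) = 9653/10000 ≈ 0.965300
step 5 [5y] zero: DF = P = 9359/10000 ≈ 0.935900
step 6 [6y] swap r/1=242/19205: DF=(1 − 242/19205·(0.983800+0.981400+0.967700+0.965300+0.935900))/(1+242/19205) = 4637/5000 ≈ 0.927400

1 1 4919/5000
2 2 4907/5000
3 3 9677/10000
4 4 9653/10000
5 5 9359/10000
6 6 4637/5000
DF(3y) = 9677/10000 ≈ 0.967700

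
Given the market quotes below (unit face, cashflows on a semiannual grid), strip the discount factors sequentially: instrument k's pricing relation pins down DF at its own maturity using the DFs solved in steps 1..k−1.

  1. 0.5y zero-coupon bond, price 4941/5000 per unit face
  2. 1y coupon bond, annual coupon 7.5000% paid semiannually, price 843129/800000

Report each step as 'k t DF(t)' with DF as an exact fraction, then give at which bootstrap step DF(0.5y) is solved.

step 1 [0.5y] zero: DF = P = 4941/5000 ≈ 0.988200
step 2 [1y] bond c/2=3/80: DF=(843129/800000 − 3/80·(0.988200))/(1+3/80) = 9801/10000 ≈ 0.980100

1 1/2 4941/5000
2 1 9801/10000
DF(0.5y) is solved at step 1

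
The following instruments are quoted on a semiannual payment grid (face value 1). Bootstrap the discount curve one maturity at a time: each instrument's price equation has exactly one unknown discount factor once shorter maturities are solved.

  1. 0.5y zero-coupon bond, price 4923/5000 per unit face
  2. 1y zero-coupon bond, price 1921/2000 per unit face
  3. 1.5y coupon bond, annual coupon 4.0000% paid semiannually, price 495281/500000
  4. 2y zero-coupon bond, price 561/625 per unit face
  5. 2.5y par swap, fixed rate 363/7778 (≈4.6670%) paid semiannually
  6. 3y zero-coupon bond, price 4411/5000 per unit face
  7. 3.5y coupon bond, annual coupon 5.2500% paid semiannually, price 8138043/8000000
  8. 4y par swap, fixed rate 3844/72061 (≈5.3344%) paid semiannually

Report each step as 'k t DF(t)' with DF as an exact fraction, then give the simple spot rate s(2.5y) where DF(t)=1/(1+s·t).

1 1/2 4923/5000
2 1 1921/2000
3 3/2 933/1000
4 2 561/625
5 5/2 8911/10000
6 3 4411/5000
7 7/2 8493/10000
8 4 4039/5000
s(2.5y) = (1/(8911/10000) − 1)/(5/2) = 2178/44555 ≈ 4.8883%

step 1 [0.5y] zero: DF = P = 4923/5000 ≈ 0.984600
step 2 [1y] zero: DF = P = 1921/2000 ≈ 0.960500
step 3 [1.5y] bond c/2=1/50: DF=(495281/500000 − 1/50·(0.984600+0.960500))/(1+1/50) = 933/1000 ≈ 0.933000
step 4 [2y] zero: DF = P = 561/625 ≈ 0.897600
step 5 [2.5y] swap r/2=363/15556: DF=(1 − 363/15556·(0.984600+0.960500+0.933000+0.897600))/(1+363/15556) = 8911/10000 ≈ 0.891100
step 6 [3y] zero: DF = P = 4411/5000 ≈ 0.882200
step 7 [3.5y] bond c/2=21/800: DF=(8138043/8000000 − 21/800·(0.984600+0.960500+0.933000+0.897600+0.891100+0.882200))/(1+21/800) = 8493/10000 ≈ 0.849300
step 8 [4y] swap r/2=1922/72061: DF=(1 − 1922/72061·(0.984600+0.960500+0.933000+0.897600+0.891100+0.882200+0.849300))/(1+1922/72061) = 4039/5000 ≈ 0.807800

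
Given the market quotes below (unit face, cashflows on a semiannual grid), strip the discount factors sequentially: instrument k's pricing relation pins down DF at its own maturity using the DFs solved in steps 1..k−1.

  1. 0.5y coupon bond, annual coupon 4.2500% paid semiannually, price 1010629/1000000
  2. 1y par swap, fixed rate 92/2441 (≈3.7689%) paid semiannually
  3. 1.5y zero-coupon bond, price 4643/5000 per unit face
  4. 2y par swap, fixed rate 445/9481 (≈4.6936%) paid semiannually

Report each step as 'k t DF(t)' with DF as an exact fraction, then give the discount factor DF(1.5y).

step 1 [0.5y] bond c/2=17/800: DF=(1010629/1000000 − 17/800·(0))/(1+17/800) = 1237/1250 ≈ 0.989600
step 2 [1y] swap r/2=46/2441: DF=(1 − 46/2441·(0.989600))/(1+46/2441) = 602/625 ≈ 0.963200
step 3 [1.5y] zero: DF = P = 4643/5000 ≈ 0.928600
step 4 [2y] swap r/2=445/18962: DF=(1 − 445/18962·(0.989600+0.963200+0.928600))/(1+445/18962) = 911/1000 ≈ 0.911000

1 1/2 1237/1250
2 1 602/625
3 3/2 4643/5000
4 2 911/1000
DF(1.5y) = 4643/5000 ≈ 0.928600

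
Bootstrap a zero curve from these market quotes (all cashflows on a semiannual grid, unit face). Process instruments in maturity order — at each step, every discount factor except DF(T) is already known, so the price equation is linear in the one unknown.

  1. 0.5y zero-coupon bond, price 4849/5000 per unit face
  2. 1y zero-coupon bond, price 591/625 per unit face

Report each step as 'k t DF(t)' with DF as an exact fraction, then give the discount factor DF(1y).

1 1/2 4849/5000
2 1 591/625
DF(1y) = 591/625 ≈ 0.945600

step 1 [0.5y] zero: DF = P = 4849/5000 ≈ 0.969800
step 2 [1y] zero: DF = P = 591/625 ≈ 0.945600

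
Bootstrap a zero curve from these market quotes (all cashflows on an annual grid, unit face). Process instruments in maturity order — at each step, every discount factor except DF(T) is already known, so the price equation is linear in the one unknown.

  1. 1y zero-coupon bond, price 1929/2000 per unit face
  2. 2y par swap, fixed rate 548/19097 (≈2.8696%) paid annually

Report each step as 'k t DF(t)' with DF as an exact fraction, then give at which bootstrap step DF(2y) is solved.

1 1 1929/2000
2 2 2363/2500
DF(2y) is solved at step 2

step 1 [1y] zero: DF = P = 1929/2000 ≈ 0.964500
step 2 [2y] swap r/1=548/19097: DF=(1 − 548/19097·(0.964500))/(1+548/19097) = 2363/2500 ≈ 0.945200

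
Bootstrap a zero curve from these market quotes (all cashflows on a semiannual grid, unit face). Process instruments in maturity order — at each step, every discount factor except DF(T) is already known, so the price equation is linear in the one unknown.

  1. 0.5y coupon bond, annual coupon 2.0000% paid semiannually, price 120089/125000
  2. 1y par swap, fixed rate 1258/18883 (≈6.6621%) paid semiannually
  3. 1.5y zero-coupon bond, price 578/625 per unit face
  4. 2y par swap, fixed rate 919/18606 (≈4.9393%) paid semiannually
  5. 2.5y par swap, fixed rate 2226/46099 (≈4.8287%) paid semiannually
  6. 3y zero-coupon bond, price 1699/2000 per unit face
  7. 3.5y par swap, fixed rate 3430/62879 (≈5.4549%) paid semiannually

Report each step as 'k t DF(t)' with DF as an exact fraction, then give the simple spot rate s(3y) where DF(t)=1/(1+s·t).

1 1/2 1189/1250
2 1 9371/10000
3 3/2 578/625
4 2 9081/10000
5 5/2 8887/10000
6 3 1699/2000
7 7/2 1657/2000
s(3y) = (1/(1699/2000) − 1)/(3) = 301/5097 ≈ 5.9054%

step 1 [0.5y] bond c/2=1/100: DF=(120089/125000 − 1/100·(0))/(1+1/100) = 1189/1250 ≈ 0.951200
step 2 [1y] swap r/2=629/18883: DF=(1 − 629/18883·(0.951200))/(1+629/18883) = 9371/10000 ≈ 0.937100
step 3 [1.5y] zero: DF = P = 578/625 ≈ 0.924800
step 4 [2y] swap r/2=919/37212: DF=(1 − 919/37212·(0.951200+0.937100+0.924800))/(1+919/37212) = 9081/10000 ≈ 0.908100
step 5 [2.5y] swap r/2=1113/46099: DF=(1 − 1113/46099·(0.951200+0.937100+0.924800+0.908100))/(1+1113/46099) = 8887/10000 ≈ 0.888700
step 6 [3y] zero: DF = P = 1699/2000 ≈ 0.849500
step 7 [3.5y] swap r/2=1715/62879: DF=(1 − 1715/62879·(0.951200+0.937100+0.924800+0.908100+0.888700+0.849500))/(1+1715/62879) = 1657/2000 ≈ 0.828500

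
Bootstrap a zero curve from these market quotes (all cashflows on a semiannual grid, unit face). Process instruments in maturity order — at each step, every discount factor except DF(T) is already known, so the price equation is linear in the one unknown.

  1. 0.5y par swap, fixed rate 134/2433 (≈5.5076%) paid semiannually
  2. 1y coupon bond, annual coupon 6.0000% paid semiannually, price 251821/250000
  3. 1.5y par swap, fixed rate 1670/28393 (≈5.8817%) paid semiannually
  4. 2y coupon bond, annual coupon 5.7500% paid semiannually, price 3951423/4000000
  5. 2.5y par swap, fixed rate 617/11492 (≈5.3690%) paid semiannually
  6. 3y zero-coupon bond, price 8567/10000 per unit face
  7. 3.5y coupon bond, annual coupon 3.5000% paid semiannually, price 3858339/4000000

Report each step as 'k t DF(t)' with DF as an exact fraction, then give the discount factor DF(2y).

step 1 [0.5y] swap r/2=67/2433: DF=(1 − 67/2433·(0))/(1+67/2433) = 2433/2500 ≈ 0.973200
step 2 [1y] bond c/2=3/100: DF=(251821/250000 − 3/100·(0.973200))/(1+3/100) = 1187/1250 ≈ 0.949600
step 3 [1.5y] swap r/2=835/28393: DF=(1 − 835/28393·(0.973200+0.949600))/(1+835/28393) = 1833/2000 ≈ 0.916500
step 4 [2y] bond c/2=23/800: DF=(3951423/4000000 − 23/800·(0.973200+0.949600+0.916500))/(1+23/800) = 8809/10000 ≈ 0.880900
step 5 [2.5y] swap r/2=617/22984: DF=(1 − 617/22984·(0.973200+0.949600+0.916500+0.880900))/(1+617/22984) = 4383/5000 ≈ 0.876600
step 6 [3y] zero: DF = P = 8567/10000 ≈ 0.856700
step 7 [3.5y] bond c/2=7/400: DF=(3858339/4000000 − 7/400·(0.973200+0.949600+0.916500+0.880900+0.876600+0.856700))/(1+7/400) = 4271/5000 ≈ 0.854200

1 1/2 2433/2500
2 1 1187/1250
3 3/2 1833/2000
4 2 8809/10000
5 5/2 4383/5000
6 3 8567/10000
7 7/2 4271/5000
DF(2y) = 8809/10000 ≈ 0.880900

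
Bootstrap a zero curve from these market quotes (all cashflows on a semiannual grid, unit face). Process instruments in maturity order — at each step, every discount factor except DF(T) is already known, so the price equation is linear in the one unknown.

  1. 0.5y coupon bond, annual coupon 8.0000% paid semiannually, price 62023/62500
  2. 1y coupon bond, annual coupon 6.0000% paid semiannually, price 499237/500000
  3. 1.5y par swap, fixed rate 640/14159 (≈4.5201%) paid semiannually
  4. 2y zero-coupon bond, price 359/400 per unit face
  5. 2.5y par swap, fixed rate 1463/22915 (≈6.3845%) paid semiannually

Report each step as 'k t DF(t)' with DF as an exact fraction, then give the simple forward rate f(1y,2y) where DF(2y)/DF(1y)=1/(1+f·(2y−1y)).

1 1/2 4771/5000
2 1 1177/1250
3 3/2 117/125
4 2 359/400
5 5/2 8537/10000
f(1y,2y) = ((1177/1250)/(359/400) − 1)/(1) = 441/8975 ≈ 4.9136%

step 1 [0.5y] bond c/2=1/25: DF=(62023/62500 − 1/25·(0))/(1+1/25) = 4771/5000 ≈ 0.954200
step 2 [1y] bond c/2=3/100: DF=(499237/500000 − 3/100·(0.954200))/(1+3/100) = 1177/1250 ≈ 0.941600
step 3 [1.5y] swap r/2=320/14159: DF=(1 − 320/14159·(0.954200+0.941600))/(1+320/14159) = 117/125 ≈ 0.936000
step 4 [2y] zero: DF = P = 359/400 ≈ 0.897500
step 5 [2.5y] swap r/2=1463/45830: DF=(1 − 1463/45830·(0.954200+0.941600+0.936000+0.897500))/(1+1463/45830) = 8537/10000 ≈ 0.853700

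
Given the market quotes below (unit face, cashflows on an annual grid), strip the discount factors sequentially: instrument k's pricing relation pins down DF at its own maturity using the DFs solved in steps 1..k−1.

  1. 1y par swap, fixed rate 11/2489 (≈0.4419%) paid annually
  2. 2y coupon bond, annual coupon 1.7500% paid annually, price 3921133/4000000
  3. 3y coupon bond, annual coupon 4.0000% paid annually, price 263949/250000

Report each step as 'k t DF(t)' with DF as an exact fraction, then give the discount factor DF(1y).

step 1 [1y] swap r/1=11/2489: DF=(1 − 11/2489·(0))/(1+11/2489) = 2489/2500 ≈ 0.995600
step 2 [2y] bond c/1=7/400: DF=(3921133/4000000 − 7/400·(0.995600))/(1+7/400) = 9463/10000 ≈ 0.946300
step 3 [3y] bond c/1=1/25: DF=(263949/250000 − 1/25·(0.995600+0.946300))/(1+1/25) = 1881/2000 ≈ 0.940500

1 1 2489/2500
2 2 9463/10000
3 3 1881/2000
DF(1y) = 2489/2500 ≈ 0.995600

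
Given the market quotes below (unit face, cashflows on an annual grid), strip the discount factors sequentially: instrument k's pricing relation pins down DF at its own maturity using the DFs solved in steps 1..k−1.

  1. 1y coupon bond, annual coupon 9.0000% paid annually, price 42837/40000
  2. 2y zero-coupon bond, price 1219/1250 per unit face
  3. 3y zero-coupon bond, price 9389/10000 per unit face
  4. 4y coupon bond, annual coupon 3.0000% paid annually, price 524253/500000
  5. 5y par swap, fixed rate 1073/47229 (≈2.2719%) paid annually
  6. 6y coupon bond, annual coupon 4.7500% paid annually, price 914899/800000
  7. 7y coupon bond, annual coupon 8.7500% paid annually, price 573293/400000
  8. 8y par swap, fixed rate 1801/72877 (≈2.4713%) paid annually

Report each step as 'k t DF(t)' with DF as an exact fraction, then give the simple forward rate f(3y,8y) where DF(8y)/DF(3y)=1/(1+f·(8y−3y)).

1 1 393/400
2 2 1219/1250
3 3 9389/10000
4 4 1167/1250
5 5 8927/10000
6 6 1097/1250
7 7 8673/10000
8 8 8199/10000
f(3y,8y) = ((9389/10000)/(8199/10000) − 1)/(5) = 238/8199 ≈ 2.9028%

step 1 [1y] bond c/1=9/100: DF=(42837/40000 − 9/100·(0))/(1+9/100) = 393/400 ≈ 0.982500
step 2 [2y] zero: DF = P = 1219/1250 ≈ 0.975200
step 3 [3y] zero: DF = P = 9389/10000 ≈ 0.938900
step 4 [4y] bond c/1=3/100: DF=(524253/500000 − 3/100·(0.982500+0.975200+0.938900))/(1+3/100) = 1167/1250 ≈ 0.933600
step 5 [5y] swap r/1=1073/47229: DF=(1 − 1073/47229·(0.982500+0.975200+0.938900+0.933600))/(1+1073/47229) = 8927/10000 ≈ 0.892700
step 6 [6y] bond c/1=19/400: DF=(914899/800000 − 19/400·(0.982500+0.975200+0.938900+0.933600+0.892700))/(1+19/400) = 1097/1250 ≈ 0.877600
step 7 [7y] bond c/1=7/80: DF=(573293/400000 − 7/80·(0.982500+0.975200+0.938900+0.933600+0.892700+0.877600))/(1+7/80) = 8673/10000 ≈ 0.867300
step 8 [8y] swap r/1=1801/72877: DF=(1 − 1801/72877·(0.982500+0.975200+0.938900+0.933600+0.892700+0.877600+0.867300))/(1+1801/72877) = 8199/10000 ≈ 0.819900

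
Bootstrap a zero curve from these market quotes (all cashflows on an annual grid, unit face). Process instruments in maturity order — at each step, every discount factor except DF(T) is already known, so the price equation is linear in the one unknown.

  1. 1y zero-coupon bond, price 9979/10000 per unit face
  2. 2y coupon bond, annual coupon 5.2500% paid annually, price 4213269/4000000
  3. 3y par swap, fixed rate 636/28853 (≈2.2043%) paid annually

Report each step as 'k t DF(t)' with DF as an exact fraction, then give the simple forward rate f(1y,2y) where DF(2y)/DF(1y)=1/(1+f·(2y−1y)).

step 1 [1y] zero: DF = P = 9979/10000 ≈ 0.997900
step 2 [2y] bond c/1=21/400: DF=(4213269/4000000 − 21/400·(0.997900))/(1+21/400) = 951/1000 ≈ 0.951000
step 3 [3y] swap r/1=636/28853: DF=(1 − 636/28853·(0.997900+0.951000))/(1+636/28853) = 2341/2500 ≈ 0.936400

1 1 9979/10000
2 2 951/1000
3 3 2341/2500
f(1y,2y) = ((9979/10000)/(951/1000) − 1)/(1) = 469/9510 ≈ 4.9317%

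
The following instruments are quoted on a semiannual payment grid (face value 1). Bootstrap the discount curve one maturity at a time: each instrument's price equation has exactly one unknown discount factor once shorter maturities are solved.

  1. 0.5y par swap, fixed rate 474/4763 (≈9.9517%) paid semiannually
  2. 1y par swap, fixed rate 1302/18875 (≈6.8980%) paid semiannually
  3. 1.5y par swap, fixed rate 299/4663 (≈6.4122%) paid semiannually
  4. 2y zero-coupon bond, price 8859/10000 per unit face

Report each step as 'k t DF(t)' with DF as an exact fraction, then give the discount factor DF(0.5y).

step 1 [0.5y] swap r/2=237/4763: DF=(1 − 237/4763·(0))/(1+237/4763) = 4763/5000 ≈ 0.952600
step 2 [1y] swap r/2=651/18875: DF=(1 − 651/18875·(0.952600))/(1+651/18875) = 9349/10000 ≈ 0.934900
step 3 [1.5y] swap r/2=299/9326: DF=(1 − 299/9326·(0.952600+0.934900))/(1+299/9326) = 9103/10000 ≈ 0.910300
step 4 [2y] zero: DF = P = 8859/10000 ≈ 0.885900

1 1/2 4763/5000
2 1 9349/10000
3 3/2 9103/10000
4 2 8859/10000
DF(0.5y) = 4763/5000 ≈ 0.952600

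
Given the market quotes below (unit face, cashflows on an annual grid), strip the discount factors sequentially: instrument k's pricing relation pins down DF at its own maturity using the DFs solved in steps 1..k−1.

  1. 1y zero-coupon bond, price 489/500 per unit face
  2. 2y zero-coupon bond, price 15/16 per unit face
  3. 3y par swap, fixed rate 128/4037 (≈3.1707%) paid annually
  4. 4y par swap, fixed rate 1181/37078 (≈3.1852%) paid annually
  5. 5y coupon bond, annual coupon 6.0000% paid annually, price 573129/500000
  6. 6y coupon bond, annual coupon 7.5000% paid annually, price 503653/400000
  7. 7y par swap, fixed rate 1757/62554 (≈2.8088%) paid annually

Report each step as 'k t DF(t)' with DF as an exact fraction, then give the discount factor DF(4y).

step 1 [1y] zero: DF = P = 489/500 ≈ 0.978000
step 2 [2y] zero: DF = P = 15/16 ≈ 0.937500
step 3 [3y] swap r/1=128/4037: DF=(1 − 128/4037·(0.978000+0.937500))/(1+128/4037) = 569/625 ≈ 0.910400
step 4 [4y] swap r/1=1181/37078: DF=(1 − 1181/37078·(0.978000+0.937500+0.910400))/(1+1181/37078) = 8819/10000 ≈ 0.881900
step 5 [5y] bond c/1=3/50: DF=(573129/500000 − 3/50·(0.978000+0.937500+0.910400+0.881900))/(1+3/50) = 1743/2000 ≈ 0.871500
step 6 [6y] bond c/1=3/40: DF=(503653/400000 − 3/40·(0.978000+0.937500+0.910400+0.881900+0.871500))/(1+3/40) = 4259/5000 ≈ 0.851800
step 7 [7y] swap r/1=1757/62554: DF=(1 − 1757/62554·(0.978000+0.937500+0.910400+0.881900+0.871500+0.851800))/(1+1757/62554) = 8243/10000 ≈ 0.824300

1 1 489/500
2 2 15/16
3 3 569/625
4 4 8819/10000
5 5 1743/2000
6 6 4259/5000
7 7 8243/10000
DF(4y) = 8819/10000 ≈ 0.881900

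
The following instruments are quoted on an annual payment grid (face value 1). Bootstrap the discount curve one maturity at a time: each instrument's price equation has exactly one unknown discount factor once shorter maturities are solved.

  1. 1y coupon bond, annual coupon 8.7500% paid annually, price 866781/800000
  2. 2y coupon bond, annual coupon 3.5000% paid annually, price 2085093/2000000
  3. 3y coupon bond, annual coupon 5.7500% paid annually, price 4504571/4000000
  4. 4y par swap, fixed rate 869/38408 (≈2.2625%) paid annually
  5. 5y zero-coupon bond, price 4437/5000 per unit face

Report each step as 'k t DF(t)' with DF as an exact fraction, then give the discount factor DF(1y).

step 1 [1y] bond c/1=7/80: DF=(866781/800000 − 7/80·(0))/(1+7/80) = 9963/10000 ≈ 0.996300
step 2 [2y] bond c/1=7/200: DF=(2085093/2000000 − 7/200·(0.996300))/(1+7/200) = 1217/1250 ≈ 0.973600
step 3 [3y] bond c/1=23/400: DF=(4504571/4000000 − 23/400·(0.996300+0.973600))/(1+23/400) = 4789/5000 ≈ 0.957800
step 4 [4y] swap r/1=869/38408: DF=(1 − 869/38408·(0.996300+0.973600+0.957800))/(1+869/38408) = 9131/10000 ≈ 0.913100
step 5 [5y] zero: DF = P = 4437/5000 ≈ 0.887400

1 1 9963/10000
2 2 1217/1250
3 3 4789/5000
4 4 9131/10000
5 5 4437/5000
DF(1y) = 9963/10000 ≈ 0.996300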